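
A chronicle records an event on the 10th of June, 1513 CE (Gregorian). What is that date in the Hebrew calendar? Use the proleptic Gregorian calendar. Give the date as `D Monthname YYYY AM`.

26 Sivan 5273 AM

Julian Day Number of the source date = 2273832.
Converting JDN 2273832 to the Hebrew calendar gives 26 Sivan 5273 AM.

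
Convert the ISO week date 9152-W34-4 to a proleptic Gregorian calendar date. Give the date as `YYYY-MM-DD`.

9152-08-21

ISO week 1 of 9152 is the week containing the first Thursday of 9152.
Week 34, day 4 (Thursday) lands on 9152-08-21.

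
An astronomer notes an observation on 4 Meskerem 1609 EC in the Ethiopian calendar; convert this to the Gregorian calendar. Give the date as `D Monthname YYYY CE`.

Both dates share Julian Day Number 2311546; in the Gregorian calendar that is 11 September 1616 CE.

11 September 1616 CE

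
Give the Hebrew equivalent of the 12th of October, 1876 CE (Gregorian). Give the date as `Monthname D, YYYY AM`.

Julian Day Number of the source date = 2406540.
Converting JDN 2406540 to the Hebrew calendar gives 24 Tishrei 5637 AM.

Tishrei 24, 5637 AM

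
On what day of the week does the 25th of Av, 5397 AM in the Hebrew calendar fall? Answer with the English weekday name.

Equivalently 15 August 1637 Gregorian, JDN 2319189.
JDN 2319189 mod 7 = 5, and JDN 0 was a Monday, so this is a Saturday.

Saturday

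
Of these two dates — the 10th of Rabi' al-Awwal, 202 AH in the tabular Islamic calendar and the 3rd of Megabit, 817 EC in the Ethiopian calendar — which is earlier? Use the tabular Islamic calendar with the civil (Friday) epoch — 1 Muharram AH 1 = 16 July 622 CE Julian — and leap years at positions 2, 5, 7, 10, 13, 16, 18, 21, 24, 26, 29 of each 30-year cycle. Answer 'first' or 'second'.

first

First date → JDN 2019736; second date → JDN 2022447.
JDN 2019736 < JDN 2022447, so the first date is earlier.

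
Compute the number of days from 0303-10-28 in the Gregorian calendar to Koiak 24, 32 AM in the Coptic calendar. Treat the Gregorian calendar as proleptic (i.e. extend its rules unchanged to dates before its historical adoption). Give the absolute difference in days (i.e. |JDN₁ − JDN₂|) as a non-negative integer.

4438

First date → JDN 1832028; second date → JDN 1836466.
The interval is |1832028 − 1836466| = 4438 days.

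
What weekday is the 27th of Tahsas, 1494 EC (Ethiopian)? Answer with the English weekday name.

Equivalently 2 January 1502 Gregorian, JDN 2269655.
2269655 ≡ 3 (mod 7); counting from Monday = 0 gives Thursday.

Thursday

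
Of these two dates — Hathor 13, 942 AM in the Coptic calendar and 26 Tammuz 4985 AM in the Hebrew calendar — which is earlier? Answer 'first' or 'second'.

second

First date → JDN 2168802; second date → JDN 2168673.
JDN 2168673 < JDN 2168802, so the second date is earlier.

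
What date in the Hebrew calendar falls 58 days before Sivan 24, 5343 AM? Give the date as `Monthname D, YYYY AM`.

Nisan 25, 5343 AM

The starting date is JDN 2299403; 2299403 − 58 = 2299345.
JDN 2299345 corresponds to Nisan 25, 5343 AM.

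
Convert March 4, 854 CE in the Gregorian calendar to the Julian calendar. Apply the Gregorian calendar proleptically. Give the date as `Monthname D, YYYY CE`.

February 28, 854 CE

For dates in this range the Gregorian date is 4 days ahead of the Julian.
4 March 854 Gregorian − 4 days → 28 February 854 Julian.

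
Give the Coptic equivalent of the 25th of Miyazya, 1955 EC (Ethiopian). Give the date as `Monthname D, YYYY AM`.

Parmouti 25, 1679 AM

Both dates share Julian Day Number 2438153; in the Coptic calendar that is 25 Parmouti 1679 AM.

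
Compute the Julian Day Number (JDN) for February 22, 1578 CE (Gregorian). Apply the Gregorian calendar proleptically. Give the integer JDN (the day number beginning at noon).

2297465

JDN 2451545 is 1 January 2000 CE (Gregorian); the target day is −154080 days from there, so JDN = 2297465.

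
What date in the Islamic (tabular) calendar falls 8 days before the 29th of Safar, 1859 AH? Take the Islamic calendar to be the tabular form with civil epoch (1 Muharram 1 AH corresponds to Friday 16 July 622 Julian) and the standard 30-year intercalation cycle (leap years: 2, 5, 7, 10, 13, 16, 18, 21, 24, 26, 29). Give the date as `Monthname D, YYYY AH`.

JDN of the 29th of Safar, 1859 AH = 2606911.
2606911 − 8 = 2606903.
JDN 2606903 in the tabular Islamic calendar is Safar 21, 1859 AH.

Safar 21, 1859 AH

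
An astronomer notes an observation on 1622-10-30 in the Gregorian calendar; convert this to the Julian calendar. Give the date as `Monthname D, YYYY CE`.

October 20, 1622 CE

At this point the Julian calendar is 10 days behind the Gregorian.
30 October 1622 Gregorian − 10 days → 20 October 1622 Julian.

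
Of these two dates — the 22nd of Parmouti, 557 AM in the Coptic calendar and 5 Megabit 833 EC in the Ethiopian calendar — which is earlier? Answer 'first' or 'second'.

second

The two dates have Julian Day Numbers 2028340 and 2028293 respectively.
Since 2028293 < 2028340, the second date comes first.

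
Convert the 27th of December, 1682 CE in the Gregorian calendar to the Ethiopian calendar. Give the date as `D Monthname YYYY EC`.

21 Tahsas 1675 EC

Both dates share Julian Day Number 2335759; in the Ethiopian calendar that is 21 Tahsas 1675 EC.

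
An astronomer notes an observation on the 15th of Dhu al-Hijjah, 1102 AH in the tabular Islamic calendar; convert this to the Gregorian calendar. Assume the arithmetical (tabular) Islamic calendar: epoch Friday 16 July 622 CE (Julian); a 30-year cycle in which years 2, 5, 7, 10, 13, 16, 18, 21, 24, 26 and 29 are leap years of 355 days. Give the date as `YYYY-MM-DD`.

1691-09-09

Both dates share Julian Day Number 2338937; in the Gregorian calendar that is 9 September 1691 CE.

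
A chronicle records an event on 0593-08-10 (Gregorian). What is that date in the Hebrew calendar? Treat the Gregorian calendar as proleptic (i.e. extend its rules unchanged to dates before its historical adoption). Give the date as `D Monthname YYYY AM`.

Julian Day Number of the source date = 1937871.
Converting JDN 1937871 to the Hebrew calendar gives 4 Elul 4353 AM.

4 Elul 4353 AM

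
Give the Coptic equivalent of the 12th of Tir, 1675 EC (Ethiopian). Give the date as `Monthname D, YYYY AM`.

Tobi 12, 1399 AM

Julian Day Number of the source date = 2335780.
Converting JDN 2335780 to the Coptic calendar gives 12 Tobi 1399 AM.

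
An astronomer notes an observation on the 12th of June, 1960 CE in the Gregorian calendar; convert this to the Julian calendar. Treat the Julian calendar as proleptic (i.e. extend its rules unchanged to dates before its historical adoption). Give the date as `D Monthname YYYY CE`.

30 May 1960 CE

The Julian–Gregorian offset here is 13 days (Julian trailing).
12 June 1960 Gregorian − 13 days → 30 May 1960 Julian.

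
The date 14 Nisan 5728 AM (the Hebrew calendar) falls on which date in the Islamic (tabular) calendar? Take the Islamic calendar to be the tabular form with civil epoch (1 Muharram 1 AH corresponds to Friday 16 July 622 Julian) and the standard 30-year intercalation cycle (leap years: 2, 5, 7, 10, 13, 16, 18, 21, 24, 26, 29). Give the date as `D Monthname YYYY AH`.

13 Muharram 1388 AH

Julian Day Number of the source date = 2439959.
Converting JDN 2439959 to the tabular Islamic calendar gives 13 Muharram 1388 AH.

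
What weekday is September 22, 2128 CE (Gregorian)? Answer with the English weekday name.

Wednesday

JDN 2498561 mod 7 = 2, and JDN 0 was a Monday, so this is a Wednesday.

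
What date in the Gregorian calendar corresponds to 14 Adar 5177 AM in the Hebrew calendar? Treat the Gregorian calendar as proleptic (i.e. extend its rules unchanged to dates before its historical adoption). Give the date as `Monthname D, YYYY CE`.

March 11, 1417 CE

Both dates share Julian Day Number 2238678; in the Gregorian calendar that is 11 March 1417 CE.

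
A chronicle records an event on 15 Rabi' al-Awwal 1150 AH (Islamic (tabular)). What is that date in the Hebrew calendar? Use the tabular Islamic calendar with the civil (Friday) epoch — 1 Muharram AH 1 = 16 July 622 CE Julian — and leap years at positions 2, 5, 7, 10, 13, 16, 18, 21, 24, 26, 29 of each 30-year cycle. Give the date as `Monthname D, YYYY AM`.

Tammuz 14, 5497 AM

The source date corresponds to 13 July 1737 in the Gregorian calendar (JDN 2355680).
That day falls on 14 Tammuz 5497 AM in the Hebrew calendar.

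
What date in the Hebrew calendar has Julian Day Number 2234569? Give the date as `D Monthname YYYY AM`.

The proleptic Gregorian equivalent of JDN 2234569 is 10 December 1405.
In the Hebrew calendar that day is 10 Tevet 5166 AM.

10 Tevet 5166 AM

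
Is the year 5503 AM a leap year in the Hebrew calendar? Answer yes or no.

Hebrew year 5503 is year 12 of its 19-year Metonic cycle; leap years are at positions 3, 6, 8, 11, 14, 17, 19, so it is a common year (12 months).

no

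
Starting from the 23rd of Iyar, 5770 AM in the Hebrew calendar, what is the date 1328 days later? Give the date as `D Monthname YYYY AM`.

22 Tevet 5774 AM

JDN of the 23rd of Iyar, 5770 AM = 2455324.
2455324 + 1328 = 2456652.
JDN 2456652 in the Hebrew calendar is 22 Tevet 5774 AM.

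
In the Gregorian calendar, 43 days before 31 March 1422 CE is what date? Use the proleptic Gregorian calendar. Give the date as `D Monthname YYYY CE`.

The starting date is JDN 2240524; 2240524 − 43 = 2240481.
JDN 2240481 corresponds to 16 February 1422 CE.

16 February 1422 CE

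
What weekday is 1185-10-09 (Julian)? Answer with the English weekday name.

In the proleptic Gregorian calendar this is 16 October 1185 (JDN 2154161).
2154161 ≡ 2 (mod 7); counting from Monday = 0 gives Wednesday.

Wednesday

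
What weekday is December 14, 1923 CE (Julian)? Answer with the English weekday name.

Thursday

Equivalently 27 December 1923 Gregorian, JDN 2423781.
2423781 ≡ 3 (mod 7); counting from Monday = 0 gives Thursday.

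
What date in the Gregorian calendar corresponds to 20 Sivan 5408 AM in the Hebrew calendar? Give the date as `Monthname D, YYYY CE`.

June 10, 1648 CE

Both dates share Julian Day Number 2323141; in the Gregorian calendar that is 10 June 1648 CE.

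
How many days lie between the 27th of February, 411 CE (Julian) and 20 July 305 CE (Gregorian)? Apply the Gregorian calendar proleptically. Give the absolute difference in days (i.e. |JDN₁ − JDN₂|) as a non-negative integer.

38574

First date → JDN 1871233; second date → JDN 1832659.
The interval is |1871233 − 1832659| = 38574 days.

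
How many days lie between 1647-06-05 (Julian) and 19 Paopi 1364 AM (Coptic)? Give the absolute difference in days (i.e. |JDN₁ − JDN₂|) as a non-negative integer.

134

JDN of the first date = 2322780.
JDN of the second date = 2322914.
|2322914 − 2322780| = 134.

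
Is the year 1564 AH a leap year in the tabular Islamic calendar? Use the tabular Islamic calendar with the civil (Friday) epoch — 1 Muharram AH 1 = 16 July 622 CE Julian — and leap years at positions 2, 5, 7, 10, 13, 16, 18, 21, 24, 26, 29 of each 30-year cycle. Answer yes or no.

Year 1564 AH is year 4 of its 30-year cycle; leap positions are 2, 5, 7, 10, 13, 16, 18, 21, 24, 26, 29, so it is a common year (354 days).

no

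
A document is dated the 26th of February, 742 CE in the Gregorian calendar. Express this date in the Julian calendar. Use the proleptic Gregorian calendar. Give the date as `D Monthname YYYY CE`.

22 February 742 CE

At this point the Julian calendar is 4 days behind the Gregorian.
26 February 742 Gregorian − 4 days → 22 February 742 Julian.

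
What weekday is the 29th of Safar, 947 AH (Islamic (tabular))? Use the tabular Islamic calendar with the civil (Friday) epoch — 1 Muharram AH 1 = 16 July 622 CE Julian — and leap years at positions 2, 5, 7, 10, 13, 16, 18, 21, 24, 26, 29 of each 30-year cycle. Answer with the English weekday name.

Monday

Equivalently 15 July 1540 Gregorian, JDN 2283729.
2283729 ≡ 0 (mod 7); counting from Monday = 0 gives Monday.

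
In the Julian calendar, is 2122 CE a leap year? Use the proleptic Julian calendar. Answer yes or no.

no

2122 mod 4 = 2, so it is a common year in the Julian calendar.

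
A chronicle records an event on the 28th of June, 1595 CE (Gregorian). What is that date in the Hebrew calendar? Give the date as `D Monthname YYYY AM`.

21 Tammuz 5355 AM

Julian Day Number of the source date = 2303800.
Converting JDN 2303800 to the Hebrew calendar gives 21 Tammuz 5355 AM.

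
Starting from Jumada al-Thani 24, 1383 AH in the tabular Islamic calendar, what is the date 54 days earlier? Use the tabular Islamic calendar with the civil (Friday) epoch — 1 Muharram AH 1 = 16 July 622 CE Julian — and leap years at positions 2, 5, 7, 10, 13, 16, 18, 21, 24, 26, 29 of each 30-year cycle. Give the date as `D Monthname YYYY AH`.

The starting date is JDN 2438346; 2438346 − 54 = 2438292.
JDN 2438292 corresponds to 29 Rabi' al-Thani 1383 AH.

29 Rabi' al-Thani 1383 AH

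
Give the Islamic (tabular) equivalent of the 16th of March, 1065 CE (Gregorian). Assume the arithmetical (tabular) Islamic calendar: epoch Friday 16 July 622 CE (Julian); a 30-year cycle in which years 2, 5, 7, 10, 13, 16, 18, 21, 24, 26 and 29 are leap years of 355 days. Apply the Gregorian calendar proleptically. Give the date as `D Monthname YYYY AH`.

29 Rabi' al-Awwal 457 AH

Both dates share Julian Day Number 2110118; in the tabular Islamic calendar that is 29 Rabi' al-Awwal 457 AH.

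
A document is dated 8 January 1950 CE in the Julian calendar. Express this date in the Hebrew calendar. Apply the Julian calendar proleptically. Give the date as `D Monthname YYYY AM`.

The source date corresponds to 21 January 1950 in the Gregorian calendar (JDN 2433303).
That day falls on 3 Shevat 5710 AM in the Hebrew calendar.

3 Shevat 5710 AM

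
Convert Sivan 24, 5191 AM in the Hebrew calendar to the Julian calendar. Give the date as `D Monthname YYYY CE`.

5 June 1431 CE

The source date corresponds to 14 June 1431 in the proleptic Gregorian calendar (JDN 2243886).
That day falls on 5 June 1431 CE in the Julian calendar.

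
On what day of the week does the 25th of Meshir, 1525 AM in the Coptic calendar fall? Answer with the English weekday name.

Friday

This is JDN 2381845 (3 March 1809 Gregorian).
2381845 ≡ 4 (mod 7); counting from Monday = 0 gives Friday.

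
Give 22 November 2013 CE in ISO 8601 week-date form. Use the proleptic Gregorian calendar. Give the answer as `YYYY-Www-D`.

2013-W47-5

The weekday is Friday (ISO weekday 5).
That Friday belongs to ISO week 47 of ISO year 2013.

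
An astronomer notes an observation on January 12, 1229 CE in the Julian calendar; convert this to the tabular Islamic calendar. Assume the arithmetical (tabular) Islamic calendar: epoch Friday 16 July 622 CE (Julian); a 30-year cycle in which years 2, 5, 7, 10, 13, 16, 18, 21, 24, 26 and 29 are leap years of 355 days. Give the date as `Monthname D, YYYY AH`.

Safar 14, 626 AH

Both dates share Julian Day Number 2169962; in the tabular Islamic calendar that is 14 Safar 626 AH.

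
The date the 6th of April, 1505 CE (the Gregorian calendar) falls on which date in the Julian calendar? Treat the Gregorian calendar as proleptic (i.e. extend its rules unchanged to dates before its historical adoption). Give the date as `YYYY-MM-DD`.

1505-03-27

For dates in this range the Gregorian date is 10 days ahead of the Julian.
6 April 1505 Gregorian − 10 days → 27 March 1505 Julian.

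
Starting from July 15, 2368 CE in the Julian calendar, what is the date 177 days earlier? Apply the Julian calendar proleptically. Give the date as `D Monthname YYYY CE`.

The starting date is JDN 2586166; 2586166 − 177 = 2585989.
JDN 2585989 corresponds to 20 January 2368 CE.

20 January 2368 CE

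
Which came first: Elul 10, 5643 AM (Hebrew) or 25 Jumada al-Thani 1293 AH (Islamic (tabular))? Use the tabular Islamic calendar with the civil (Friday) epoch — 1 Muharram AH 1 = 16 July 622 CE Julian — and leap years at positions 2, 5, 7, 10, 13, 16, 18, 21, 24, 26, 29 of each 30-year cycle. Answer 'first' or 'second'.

First date → JDN 2409066; second date → JDN 2406454.
JDN 2406454 < JDN 2409066, so the second date is earlier.

second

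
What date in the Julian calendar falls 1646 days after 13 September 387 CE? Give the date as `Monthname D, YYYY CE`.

JDN of 13 September 387 CE = 1862665.
1862665 + 1646 = 1864311.
JDN 1864311 in the Julian calendar is March 16, 392 CE.

March 16, 392 CE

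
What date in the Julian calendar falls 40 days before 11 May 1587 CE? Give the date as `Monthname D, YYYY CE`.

April 1, 1587 CE

JDN of 11 May 1587 CE = 2300840.
2300840 − 40 = 2300800.
JDN 2300800 in the Julian calendar is April 1, 1587 CE.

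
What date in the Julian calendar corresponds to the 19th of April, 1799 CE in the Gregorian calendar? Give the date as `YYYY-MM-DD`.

For dates in this range the Gregorian date is 11 days ahead of the Julian.
19 April 1799 Gregorian − 11 days → 8 April 1799 Julian.

1799-04-08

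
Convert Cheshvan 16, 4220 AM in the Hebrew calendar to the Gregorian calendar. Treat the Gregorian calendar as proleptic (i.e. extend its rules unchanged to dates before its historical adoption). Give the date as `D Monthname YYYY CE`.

Julian Day Number of the source date = 1889009.
Converting JDN 1889009 to the Gregorian calendar gives 30 October 459 CE.

30 October 459 CE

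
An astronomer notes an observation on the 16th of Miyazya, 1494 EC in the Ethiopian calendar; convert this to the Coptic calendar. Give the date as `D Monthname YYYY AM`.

16 Parmouti 1218 AM

Julian Day Number of the source date = 2269764.
Converting JDN 2269764 to the Coptic calendar gives 16 Parmouti 1218 AM.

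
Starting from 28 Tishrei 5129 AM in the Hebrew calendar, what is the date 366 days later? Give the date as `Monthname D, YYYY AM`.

Cheshvan 10, 5130 AM

Counting 366 days forward from JDN 2221004 reaches JDN 2221370, which is Cheshvan 10, 5130 AM.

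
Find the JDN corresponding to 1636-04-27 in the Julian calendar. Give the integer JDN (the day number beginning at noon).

2318724

Equivalently 7 May 1636 (Gregorian).
JDN 2451545 is 1 January 2000 CE (Gregorian); the target day is −132821 days from there, so JDN = 2318724.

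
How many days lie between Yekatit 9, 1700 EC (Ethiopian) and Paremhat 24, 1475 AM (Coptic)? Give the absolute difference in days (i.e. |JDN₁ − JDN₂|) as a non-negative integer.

18672

JDN of the first date = 2344939.
JDN of the second date = 2363611.
|2363611 − 2344939| = 18672.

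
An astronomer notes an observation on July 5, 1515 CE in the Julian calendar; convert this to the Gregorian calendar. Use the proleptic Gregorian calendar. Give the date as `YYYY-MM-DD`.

1515-07-15

The Julian–Gregorian offset here is 10 days (Julian trailing).
5 July 1515 Julian + 10 days → 15 July 1515 Gregorian.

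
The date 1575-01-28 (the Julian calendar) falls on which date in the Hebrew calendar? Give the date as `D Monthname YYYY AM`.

Both dates share Julian Day Number 2296354; in the Hebrew calendar that is 17 Shevat 5335 AM.

17 Shevat 5335 AM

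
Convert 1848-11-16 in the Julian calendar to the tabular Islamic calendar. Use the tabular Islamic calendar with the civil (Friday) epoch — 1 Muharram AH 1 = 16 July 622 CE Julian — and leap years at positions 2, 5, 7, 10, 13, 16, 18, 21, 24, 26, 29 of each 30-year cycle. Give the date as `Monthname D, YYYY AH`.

Muharram 2, 1265 AH

The source date corresponds to 28 November 1848 in the Gregorian calendar (JDN 2396360).
That day falls on 2 Muharram 1265 AH in the tabular Islamic calendar.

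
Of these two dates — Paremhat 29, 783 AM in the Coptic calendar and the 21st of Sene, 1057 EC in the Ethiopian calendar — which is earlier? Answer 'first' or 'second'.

Converting both to JDN: 2110863 vs 2110215; the smaller is the second.

second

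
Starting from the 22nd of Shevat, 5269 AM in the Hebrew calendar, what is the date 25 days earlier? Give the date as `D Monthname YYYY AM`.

The starting date is JDN 2272233; 2272233 − 25 = 2272208.
JDN 2272208 corresponds to 26 Tevet 5269 AM.

26 Tevet 5269 AM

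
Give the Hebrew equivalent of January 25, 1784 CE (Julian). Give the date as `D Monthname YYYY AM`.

Both dates share Julian Day Number 2372688; in the Hebrew calendar that is 13 Shevat 5544 AM.

13 Shevat 5544 AM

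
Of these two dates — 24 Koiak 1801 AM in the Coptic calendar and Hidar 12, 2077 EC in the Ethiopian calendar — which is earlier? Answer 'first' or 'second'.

The two dates have Julian Day Numbers 2482593 and 2482551 respectively.
Since 2482551 < 2482593, the second date comes first.

second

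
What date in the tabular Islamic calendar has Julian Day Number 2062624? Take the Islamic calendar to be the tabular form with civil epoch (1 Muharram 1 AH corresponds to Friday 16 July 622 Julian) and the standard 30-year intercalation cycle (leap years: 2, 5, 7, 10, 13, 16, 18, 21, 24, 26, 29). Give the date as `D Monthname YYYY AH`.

20 Rabi' al-Awwal 323 AH

JDN 2062624 is 4 March 935 in the proleptic Gregorian calendar.
In the tabular Islamic calendar that day is 20 Rabi' al-Awwal 323 AH.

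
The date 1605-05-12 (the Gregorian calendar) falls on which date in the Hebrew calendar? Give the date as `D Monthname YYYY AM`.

Julian Day Number of the source date = 2307406.
Converting JDN 2307406 to the Hebrew calendar gives 24 Iyar 5365 AM.

24 Iyar 5365 AM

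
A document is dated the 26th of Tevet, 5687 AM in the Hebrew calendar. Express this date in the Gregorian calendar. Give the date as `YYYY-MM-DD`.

Both dates share Julian Day Number 2424881; in the Gregorian calendar that is 31 December 1926 CE.

1926-12-31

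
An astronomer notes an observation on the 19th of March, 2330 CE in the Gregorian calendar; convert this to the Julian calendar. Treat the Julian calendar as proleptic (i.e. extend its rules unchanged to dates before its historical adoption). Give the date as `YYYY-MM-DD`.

2330-03-03

The Julian–Gregorian offset here is 16 days (Julian trailing).
19 March 2330 Gregorian − 16 days → 3 March 2330 Julian.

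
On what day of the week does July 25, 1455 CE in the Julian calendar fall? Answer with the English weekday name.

Friday

Equivalently 3 August 1455 Gregorian, JDN 2252702.
2252702 ≡ 4 (mod 7); counting from Monday = 0 gives Friday.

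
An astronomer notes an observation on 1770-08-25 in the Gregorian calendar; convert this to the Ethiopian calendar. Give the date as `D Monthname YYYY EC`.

21 Nehase 1762 EC

Both dates share Julian Day Number 2367776; in the Ethiopian calendar that is 21 Nehase 1762 EC.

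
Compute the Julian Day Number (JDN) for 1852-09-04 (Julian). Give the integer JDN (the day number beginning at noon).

In the Gregorian calendar the same day is 16 September 1852.
JDN 2451545 is 1 January 2000 CE (Gregorian); the target day is −53797 days from there, so JDN = 2397748.

2397748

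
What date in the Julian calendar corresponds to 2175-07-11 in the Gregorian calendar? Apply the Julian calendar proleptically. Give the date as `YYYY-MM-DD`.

2175-06-27

At this point the Julian calendar is 14 days behind the Gregorian.
11 July 2175 Gregorian − 14 days → 27 June 2175 Julian.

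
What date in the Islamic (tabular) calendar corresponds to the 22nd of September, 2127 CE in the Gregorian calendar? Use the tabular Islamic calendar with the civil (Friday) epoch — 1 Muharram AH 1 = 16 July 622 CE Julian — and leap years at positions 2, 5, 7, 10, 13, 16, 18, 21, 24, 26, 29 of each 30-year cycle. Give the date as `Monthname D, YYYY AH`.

Jumada al-Awwal 15, 1552 AH

Julian Day Number of the source date = 2498195.
Converting JDN 2498195 to the tabular Islamic calendar gives 15 Jumada al-Awwal 1552 AH.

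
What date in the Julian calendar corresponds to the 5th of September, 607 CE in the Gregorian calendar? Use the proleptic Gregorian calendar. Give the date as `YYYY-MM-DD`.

The Julian–Gregorian offset here is 3 days (Julian trailing).
5 September 607 Gregorian − 3 days → 2 September 607 Julian.

0607-09-02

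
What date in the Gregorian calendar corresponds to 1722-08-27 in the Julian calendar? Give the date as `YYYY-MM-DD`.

1722-09-07

At this point the Julian calendar is 11 days behind the Gregorian.
27 August 1722 Julian + 11 days → 7 September 1722 Gregorian.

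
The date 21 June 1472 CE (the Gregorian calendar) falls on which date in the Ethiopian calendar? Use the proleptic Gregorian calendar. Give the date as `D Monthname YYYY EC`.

18 Sene 1464 EC

Both dates share Julian Day Number 2258869; in the Ethiopian calendar that is 18 Sene 1464 EC.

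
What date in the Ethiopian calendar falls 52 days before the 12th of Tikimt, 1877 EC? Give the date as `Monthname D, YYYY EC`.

JDN of the 12th of Tikimt, 1877 EC = 2409471.
2409471 − 52 = 2409419.
JDN 2409419 in the Ethiopian calendar is Nehase 25, 1876 EC.

Nehase 25, 1876 EC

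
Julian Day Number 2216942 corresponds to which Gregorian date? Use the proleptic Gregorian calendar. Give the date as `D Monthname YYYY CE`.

5 September 1357 CE

JDN 2451545 is 1 Jan 2000; 2216942 is −234603 days from there.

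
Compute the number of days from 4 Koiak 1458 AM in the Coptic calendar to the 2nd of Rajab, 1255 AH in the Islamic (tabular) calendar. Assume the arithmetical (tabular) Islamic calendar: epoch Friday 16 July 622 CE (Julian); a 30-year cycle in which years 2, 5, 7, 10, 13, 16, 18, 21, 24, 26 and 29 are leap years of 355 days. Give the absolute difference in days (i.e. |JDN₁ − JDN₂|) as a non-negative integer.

JDN of the first date = 2357292.
JDN of the second date = 2392994.
|2392994 − 2357292| = 35702.

35702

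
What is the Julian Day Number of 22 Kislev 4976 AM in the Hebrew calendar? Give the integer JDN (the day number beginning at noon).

2165156

In the proleptic Gregorian calendar the same day is 23 November 1215.
JDN 2451545 is 1 January 2000 CE (Gregorian); the target day is −286389 days from there, so JDN = 2165156.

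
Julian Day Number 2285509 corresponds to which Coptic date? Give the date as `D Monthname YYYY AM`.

25 Pashons 1261 AM

JDN 2285509 is 30 May 1545 in the proleptic Gregorian calendar.
In the Coptic calendar that day is 25 Pashons 1261 AM.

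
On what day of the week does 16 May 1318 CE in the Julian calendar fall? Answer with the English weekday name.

This is JDN 2202593 (24 May 1318 Gregorian).
2202593 ≡ 1 (mod 7); counting from Monday = 0 gives Tuesday.

Tuesday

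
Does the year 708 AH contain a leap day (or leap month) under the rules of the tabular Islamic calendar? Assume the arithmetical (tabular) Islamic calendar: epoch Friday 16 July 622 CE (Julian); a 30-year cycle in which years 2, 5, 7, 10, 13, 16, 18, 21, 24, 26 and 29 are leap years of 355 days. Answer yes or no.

yes

Year 708 AH is year 18 of its 30-year cycle; leap positions are 2, 5, 7, 10, 13, 16, 18, 21, 24, 26, 29, so it is a leap year (355 days).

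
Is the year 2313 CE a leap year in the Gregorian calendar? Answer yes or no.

no

2313 is not divisible by 4, so it is a common year.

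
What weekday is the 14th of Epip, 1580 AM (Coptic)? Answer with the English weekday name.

This is JDN 2402073 (20 July 1864 Gregorian).
JDN 2402073 mod 7 = 2, and JDN 0 was a Monday, so this is a Wednesday.

Wednesday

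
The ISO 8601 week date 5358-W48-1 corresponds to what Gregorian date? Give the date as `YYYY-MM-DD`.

5358-11-27

ISO week 1 of 5358 is the week containing the first Thursday of 5358.
Week 48, day 1 (Monday) lands on 5358-11-27.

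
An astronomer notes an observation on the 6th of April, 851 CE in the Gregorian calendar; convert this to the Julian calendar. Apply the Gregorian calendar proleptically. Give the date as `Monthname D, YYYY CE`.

At this point the Julian calendar is 4 days behind the Gregorian.
6 April 851 Gregorian − 4 days → 2 April 851 Julian.

April 2, 851 CE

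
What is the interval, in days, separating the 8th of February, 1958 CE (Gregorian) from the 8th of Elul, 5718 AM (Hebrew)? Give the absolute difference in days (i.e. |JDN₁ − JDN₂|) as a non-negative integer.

197

First date → JDN 2436243; second date → JDN 2436440.
The interval is |2436243 − 2436440| = 197 days.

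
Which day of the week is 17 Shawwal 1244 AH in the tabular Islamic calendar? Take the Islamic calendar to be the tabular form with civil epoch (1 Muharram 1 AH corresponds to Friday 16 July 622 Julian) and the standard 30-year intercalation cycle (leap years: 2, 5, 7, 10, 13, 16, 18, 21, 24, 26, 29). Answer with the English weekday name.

Equivalently 22 April 1829 Gregorian, JDN 2389200.
JDN 2389200 mod 7 = 2, and JDN 0 was a Monday, so this is a Wednesday.

Wednesday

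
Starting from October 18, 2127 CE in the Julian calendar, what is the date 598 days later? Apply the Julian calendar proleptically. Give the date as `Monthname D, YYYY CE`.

June 7, 2129 CE

Counting 598 days forward from JDN 2498235 reaches JDN 2498833, which is June 7, 2129 CE.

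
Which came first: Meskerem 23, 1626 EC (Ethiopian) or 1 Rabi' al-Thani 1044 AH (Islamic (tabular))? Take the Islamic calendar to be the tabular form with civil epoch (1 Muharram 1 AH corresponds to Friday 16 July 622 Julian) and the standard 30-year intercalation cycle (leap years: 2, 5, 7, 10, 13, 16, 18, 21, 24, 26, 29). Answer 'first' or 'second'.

first

The two dates have Julian Day Numbers 2317774 and 2318133 respectively.
Since 2317774 < 2318133, the first date comes first.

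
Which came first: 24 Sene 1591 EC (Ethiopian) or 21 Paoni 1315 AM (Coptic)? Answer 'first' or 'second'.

First date → JDN 2305261; second date → JDN 2305258.
JDN 2305258 < JDN 2305261, so the second date is earlier.

second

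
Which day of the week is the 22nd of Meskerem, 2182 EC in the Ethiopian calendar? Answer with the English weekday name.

Saturday

In the Gregorian calendar this is 3 October 2189 (JDN 2520852).
2520852 ≡ 5 (mod 7); counting from Monday = 0 gives Saturday.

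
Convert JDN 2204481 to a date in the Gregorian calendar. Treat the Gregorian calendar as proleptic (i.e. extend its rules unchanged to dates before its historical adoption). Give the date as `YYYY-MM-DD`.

Counting from JDN 2299161 = 15 Oct 1582 gives an offset of -94680 days.

1323-07-25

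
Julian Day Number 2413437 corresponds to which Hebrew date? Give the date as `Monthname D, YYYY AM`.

Elul 11, 5655 AM

JDN 2413437 is 31 August 1895 in the Gregorian calendar.
In the Hebrew calendar that day is Elul 11, 5655 AM.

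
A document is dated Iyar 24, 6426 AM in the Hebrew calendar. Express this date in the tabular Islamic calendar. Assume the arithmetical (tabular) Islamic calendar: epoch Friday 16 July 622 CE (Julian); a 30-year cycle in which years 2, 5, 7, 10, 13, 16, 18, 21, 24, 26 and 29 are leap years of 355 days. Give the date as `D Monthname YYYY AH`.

25 Rajab 2107 AH

Both dates share Julian Day Number 2694937; in the tabular Islamic calendar that is 25 Rajab 2107 AH.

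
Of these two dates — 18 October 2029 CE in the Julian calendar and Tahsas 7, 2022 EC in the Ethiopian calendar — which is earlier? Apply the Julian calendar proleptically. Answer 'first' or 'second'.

first

First date → JDN 2462441; second date → JDN 2462487.
JDN 2462441 < JDN 2462487, so the first date is earlier.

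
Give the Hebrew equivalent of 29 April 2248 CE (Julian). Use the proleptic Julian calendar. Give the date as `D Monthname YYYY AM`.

20 Iyar 6008 AM

Julian Day Number of the source date = 2542259.
Converting JDN 2542259 to the Hebrew calendar gives 20 Iyar 6008 AM.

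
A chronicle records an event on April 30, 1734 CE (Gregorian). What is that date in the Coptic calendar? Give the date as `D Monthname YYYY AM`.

24 Parmouti 1450 AM

Julian Day Number of the source date = 2354510.
Converting JDN 2354510 to the Coptic calendar gives 24 Parmouti 1450 AM.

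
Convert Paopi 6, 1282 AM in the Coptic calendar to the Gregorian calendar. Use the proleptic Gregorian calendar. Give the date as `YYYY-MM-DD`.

Both dates share Julian Day Number 2292950; in the Gregorian calendar that is 13 October 1565 CE.

1565-10-13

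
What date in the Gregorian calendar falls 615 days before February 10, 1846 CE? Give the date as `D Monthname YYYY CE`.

5 June 1844 CE

JDN of February 10, 1846 CE = 2395338.
2395338 − 615 = 2394723.
JDN 2394723 in the Gregorian calendar is 5 June 1844 CE.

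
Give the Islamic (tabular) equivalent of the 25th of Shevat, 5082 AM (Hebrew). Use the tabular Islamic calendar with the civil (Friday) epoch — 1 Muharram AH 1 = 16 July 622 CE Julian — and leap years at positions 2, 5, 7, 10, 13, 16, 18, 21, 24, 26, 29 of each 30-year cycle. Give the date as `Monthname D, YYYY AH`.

Muharram 25, 722 AH

Julian Day Number of the source date = 2203962.
Converting JDN 2203962 to the tabular Islamic calendar gives 25 Muharram 722 AH.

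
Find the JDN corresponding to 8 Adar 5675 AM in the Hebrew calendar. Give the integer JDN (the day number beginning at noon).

Equivalently 22 February 1915 (Gregorian).
JDN 2299161 is 15 October 1582 CE (Gregorian); the target day is +121390 days from there, so JDN = 2420551.

2420551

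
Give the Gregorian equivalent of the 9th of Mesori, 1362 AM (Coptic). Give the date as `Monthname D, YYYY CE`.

Julian Day Number of the source date = 2322473.
Converting JDN 2322473 to the Gregorian calendar gives 12 August 1646 CE.

August 12, 1646 CE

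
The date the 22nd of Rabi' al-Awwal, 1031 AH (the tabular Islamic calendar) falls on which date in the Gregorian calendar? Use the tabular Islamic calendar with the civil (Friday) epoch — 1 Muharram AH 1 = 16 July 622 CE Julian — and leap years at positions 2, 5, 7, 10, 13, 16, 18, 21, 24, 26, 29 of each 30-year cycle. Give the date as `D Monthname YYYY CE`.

Julian Day Number of the source date = 2313518.
Converting JDN 2313518 to the Gregorian calendar gives 4 February 1622 CE.

4 February 1622 CE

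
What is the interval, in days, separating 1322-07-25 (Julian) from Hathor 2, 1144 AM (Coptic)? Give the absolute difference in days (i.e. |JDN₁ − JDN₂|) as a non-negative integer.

38448

First date → JDN 2204124; second date → JDN 2242572.
The interval is |2204124 − 2242572| = 38448 days.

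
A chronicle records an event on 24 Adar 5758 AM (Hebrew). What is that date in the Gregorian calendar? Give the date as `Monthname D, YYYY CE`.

March 22, 1998 CE

Both dates share Julian Day Number 2450895; in the Gregorian calendar that is 22 March 1998 CE.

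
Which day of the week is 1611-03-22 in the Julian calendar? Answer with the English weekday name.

Friday

In the Gregorian calendar this is 1 April 1611 (JDN 2309556).
2309556 ≡ 4 (mod 7); counting from Monday = 0 gives Friday.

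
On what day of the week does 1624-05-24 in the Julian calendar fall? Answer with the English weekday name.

Monday

In the Gregorian calendar this is 3 June 1624 (JDN 2314368).
2314368 ≡ 0 (mod 7); counting from Monday = 0 gives Monday.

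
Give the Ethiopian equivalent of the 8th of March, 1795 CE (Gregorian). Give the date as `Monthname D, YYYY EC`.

Julian Day Number of the source date = 2376737.
Converting JDN 2376737 to the Ethiopian calendar gives 1 Megabit 1787 EC.

Megabit 1, 1787 EC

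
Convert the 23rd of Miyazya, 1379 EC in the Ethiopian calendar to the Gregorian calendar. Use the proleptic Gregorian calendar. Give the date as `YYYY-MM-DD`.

Julian Day Number of the source date = 2227767.
Converting JDN 2227767 to the Gregorian calendar gives 26 April 1387 CE.

1387-04-26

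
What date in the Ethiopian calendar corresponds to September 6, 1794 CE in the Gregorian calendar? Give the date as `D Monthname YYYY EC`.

3 Pagume 1786 EC

Julian Day Number of the source date = 2376554.
Converting JDN 2376554 to the Ethiopian calendar gives 3 Pagume 1786 EC.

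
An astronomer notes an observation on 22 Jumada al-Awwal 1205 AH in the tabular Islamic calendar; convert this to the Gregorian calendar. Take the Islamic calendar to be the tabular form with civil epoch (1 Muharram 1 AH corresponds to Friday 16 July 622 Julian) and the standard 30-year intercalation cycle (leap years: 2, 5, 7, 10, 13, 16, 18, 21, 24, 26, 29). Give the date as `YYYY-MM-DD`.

Julian Day Number of the source date = 2375236.
Converting JDN 2375236 to the Gregorian calendar gives 27 January 1791 CE.

1791-01-27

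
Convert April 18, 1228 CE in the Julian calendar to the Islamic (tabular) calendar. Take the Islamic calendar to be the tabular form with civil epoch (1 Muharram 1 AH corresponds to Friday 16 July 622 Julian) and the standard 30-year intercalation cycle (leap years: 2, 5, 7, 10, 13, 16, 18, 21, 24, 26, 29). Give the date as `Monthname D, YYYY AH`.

Julian Day Number of the source date = 2169693.
Converting JDN 2169693 to the tabular Islamic calendar gives 11 Jumada al-Awwal 625 AH.

Jumada al-Awwal 11, 625 AH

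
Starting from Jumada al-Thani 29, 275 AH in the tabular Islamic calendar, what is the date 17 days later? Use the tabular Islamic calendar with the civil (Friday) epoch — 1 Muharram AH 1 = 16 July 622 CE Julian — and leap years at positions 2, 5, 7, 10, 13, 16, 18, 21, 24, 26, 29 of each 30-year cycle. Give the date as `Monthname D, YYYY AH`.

Counting 17 days forward from JDN 2045712 reaches JDN 2045729, which is Rajab 17, 275 AH.

Rajab 17, 275 AH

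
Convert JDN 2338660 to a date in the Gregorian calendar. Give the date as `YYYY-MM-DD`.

JDN 2451545 is 1 Jan 2000; 2338660 is −112885 days from there.

1690-12-06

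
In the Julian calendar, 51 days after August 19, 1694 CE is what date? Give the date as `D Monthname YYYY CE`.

9 October 1694 CE

The starting date is JDN 2340022; 2340022 + 51 = 2340073.
JDN 2340073 corresponds to 9 October 1694 CE.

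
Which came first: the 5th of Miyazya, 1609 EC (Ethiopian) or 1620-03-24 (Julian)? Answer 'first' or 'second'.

first

The two dates have Julian Day Numbers 2311757 and 2312846 respectively.
Since 2311757 < 2312846, the first date comes first.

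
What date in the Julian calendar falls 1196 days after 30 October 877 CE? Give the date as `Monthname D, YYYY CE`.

Counting 1196 days forward from JDN 2041685 reaches JDN 2042881, which is February 7, 881 CE.

February 7, 881 CE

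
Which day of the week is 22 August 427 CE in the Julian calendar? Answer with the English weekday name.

Monday

Equivalently 23 August 427 Gregorian, JDN 1877253.
JDN 1877253 mod 7 = 0, and JDN 0 was a Monday, so this is a Monday.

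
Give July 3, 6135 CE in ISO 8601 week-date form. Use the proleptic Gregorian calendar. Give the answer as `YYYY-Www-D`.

6135-W26-7

The weekday is Sunday (ISO weekday 7).
That Sunday belongs to ISO week 26 of ISO year 6135.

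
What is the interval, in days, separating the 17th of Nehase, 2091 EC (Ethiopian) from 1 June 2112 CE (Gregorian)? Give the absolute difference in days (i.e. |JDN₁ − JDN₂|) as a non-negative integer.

4665

JDN of the first date = 2487939.
JDN of the second date = 2492604.
|2492604 − 2487939| = 4665.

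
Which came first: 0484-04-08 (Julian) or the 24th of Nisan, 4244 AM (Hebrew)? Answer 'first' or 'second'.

second

First date → JDN 1897937; second date → JDN 1897934.
JDN 1897934 < JDN 1897937, so the second date is earlier.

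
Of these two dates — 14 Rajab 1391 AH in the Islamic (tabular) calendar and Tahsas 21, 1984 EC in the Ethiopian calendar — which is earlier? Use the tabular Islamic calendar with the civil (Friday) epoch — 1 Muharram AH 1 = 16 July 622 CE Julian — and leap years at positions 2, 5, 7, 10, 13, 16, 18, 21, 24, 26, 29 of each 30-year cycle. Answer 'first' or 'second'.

Converting both to JDN: 2441200 vs 2448622; the smaller is the first.

first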